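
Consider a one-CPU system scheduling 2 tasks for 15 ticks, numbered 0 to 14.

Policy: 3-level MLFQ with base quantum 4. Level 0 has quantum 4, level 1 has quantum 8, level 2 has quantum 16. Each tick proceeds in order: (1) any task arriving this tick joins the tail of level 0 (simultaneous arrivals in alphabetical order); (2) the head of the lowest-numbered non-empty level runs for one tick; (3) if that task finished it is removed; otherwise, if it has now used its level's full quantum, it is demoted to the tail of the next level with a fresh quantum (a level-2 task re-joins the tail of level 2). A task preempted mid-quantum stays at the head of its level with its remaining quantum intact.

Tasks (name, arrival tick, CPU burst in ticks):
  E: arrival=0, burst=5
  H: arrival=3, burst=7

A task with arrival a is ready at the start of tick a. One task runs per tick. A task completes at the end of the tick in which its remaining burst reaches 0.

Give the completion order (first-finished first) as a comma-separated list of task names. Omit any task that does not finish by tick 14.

t=0: L0/L1/L2 = E/-/- → run E
t=1: L0/L1/L2 = E/-/- → run E
t=2: L0/L1/L2 = E/-/- → run E
t=3: L0/L1/L2 = EH/-/- → run E
t=4: L0/L1/L2 = H/E/- → run H
t=5: L0/L1/L2 = H/E/- → run H
t=6: L0/L1/L2 = H/E/- → run H
t=7: L0/L1/L2 = H/E/- → run H
t=8: L0/L1/L2 = -/EH/- → run E
t=9: L0/L1/L2 = -/H/- → run H
t=10: L0/L1/L2 = -/H/- → run H
t=11: L0/L1/L2 = -/H/- → run H
t=12: (idle)
t=13: (idle)
t=14: (idle)

completion order = E, H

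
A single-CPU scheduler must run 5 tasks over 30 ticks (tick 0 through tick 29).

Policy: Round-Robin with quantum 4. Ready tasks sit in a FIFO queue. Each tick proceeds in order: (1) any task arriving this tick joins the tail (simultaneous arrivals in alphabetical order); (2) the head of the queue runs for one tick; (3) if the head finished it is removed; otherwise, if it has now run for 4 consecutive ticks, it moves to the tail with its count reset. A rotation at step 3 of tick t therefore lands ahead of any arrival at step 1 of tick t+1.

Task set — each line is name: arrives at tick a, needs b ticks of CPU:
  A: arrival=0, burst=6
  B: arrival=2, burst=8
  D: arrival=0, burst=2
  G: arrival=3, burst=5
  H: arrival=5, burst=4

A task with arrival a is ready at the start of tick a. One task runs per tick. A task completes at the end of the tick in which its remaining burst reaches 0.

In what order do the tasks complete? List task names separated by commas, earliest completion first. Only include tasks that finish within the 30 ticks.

completion order = D, A, H, B, G

t=0: queue=[A,D] q_used=0 → run A
t=1: queue=[A,D] q_used=1 → run A
t=2: queue=[A,D,B] q_used=2 → run A
t=3: queue=[A,D,B,G] q_used=3 → run A
t=4: queue=[D,B,G,A] q_used=0 → run D
t=5: queue=[D,B,G,A,H] q_used=1 → run D
t=6: queue=[B,G,A,H] q_used=0 → run B
t=7: queue=[B,G,A,H] q_used=1 → run B
t=8: queue=[B,G,A,H] q_used=2 → run B
t=9: queue=[B,G,A,H] q_used=3 → run B
t=10: queue=[G,A,H,B] q_used=0 → run G
t=11: queue=[G,A,H,B] q_used=1 → run G
t=12: queue=[G,A,H,B] q_used=2 → run G
t=13: queue=[G,A,H,B] q_used=3 → run G
t=14: queue=[A,H,B,G] q_used=0 → run A
t=15: queue=[A,H,B,G] q_used=1 → run A
t=16: queue=[H,B,G] q_used=0 → run H
t=17: queue=[H,B,G] q_used=1 → run H
t=18: queue=[H,B,G] q_used=2 → run H
t=19: queue=[H,B,G] q_used=3 → run H
t=20: queue=[B,G] q_used=0 → run B
t=21: queue=[B,G] q_used=1 → run B
t=22: queue=[B,G] q_used=2 → run B
t=23: queue=[B,G] q_used=3 → run B
t=24: queue=[G] q_used=0 → run G
t=25: (idle)
t=26: (idle)
t=27: (idle)
t=28: (idle)
t=29: (idle)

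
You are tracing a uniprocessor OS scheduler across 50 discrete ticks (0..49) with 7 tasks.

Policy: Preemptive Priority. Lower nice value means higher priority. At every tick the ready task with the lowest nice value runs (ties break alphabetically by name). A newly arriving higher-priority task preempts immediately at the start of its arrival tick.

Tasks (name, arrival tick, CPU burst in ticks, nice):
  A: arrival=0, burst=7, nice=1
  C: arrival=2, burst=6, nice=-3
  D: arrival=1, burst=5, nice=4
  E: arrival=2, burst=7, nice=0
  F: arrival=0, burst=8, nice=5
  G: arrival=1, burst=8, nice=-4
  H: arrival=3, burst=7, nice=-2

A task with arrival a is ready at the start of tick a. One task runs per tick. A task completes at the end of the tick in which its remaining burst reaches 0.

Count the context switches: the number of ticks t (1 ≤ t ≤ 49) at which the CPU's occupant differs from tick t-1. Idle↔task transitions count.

t=0: ready={A,F} → run A
t=1: ready={A,D,F,G} → run G
t=2: ready={A,C,D,E,F,G} → run G
t=3: ready={A,C,D,E,F,G,H} → run G
t=4: ready={A,C,D,E,F,G,H} → run G
t=5: ready={A,C,D,E,F,G,H} → run G
t=6: ready={A,C,D,E,F,G,H} → run G
t=7: ready={A,C,D,E,F,G,H} → run G
t=8: ready={A,C,D,E,F,G,H} → run G
t=9: ready={A,C,D,E,F,H} → run C
t=10: ready={A,C,D,E,F,H} → run C
t=11: ready={A,C,D,E,F,H} → run C
t=12: ready={A,C,D,E,F,H} → run C
t=13: ready={A,C,D,E,F,H} → run C
t=14: ready={A,C,D,E,F,H} → run C
t=15: ready={A,D,E,F,H} → run H
t=16: ready={A,D,E,F,H} → run H
t=17: ready={A,D,E,F,H} → run H
t=18: ready={A,D,E,F,H} → run H
t=19: ready={A,D,E,F,H} → run H
t=20: ready={A,D,E,F,H} → run H
t=21: ready={A,D,E,F,H} → run H
t=22: ready={A,D,E,F} → run E
t=23: ready={A,D,E,F} → run E
t=24: ready={A,D,E,F} → run E
t=25: ready={A,D,E,F} → run E
t=26: ready={A,D,E,F} → run E
t=27: ready={A,D,E,F} → run E
t=28: ready={A,D,E,F} → run E
t=29: ready={A,D,F} → run A
t=30: ready={A,D,F} → run A
t=31: ready={A,D,F} → run A
t=32: ready={A,D,F} → run A
t=33: ready={A,D,F} → run A
t=34: ready={A,D,F} → run A
t=35: ready={D,F} → run D
t=36: ready={D,F} → run D
t=37: ready={D,F} → run D
t=38: ready={D,F} → run D
t=39: ready={D,F} → run D
t=40: ready={F} → run F
t=41: ready={F} → run F
t=42: ready={F} → run F
t=43: ready={F} → run F
t=44: ready={F} → run F
t=45: ready={F} → run F
t=46: ready={F} → run F
t=47: ready={F} → run F
t=48: (idle)
t=49: (idle)

context switches = 8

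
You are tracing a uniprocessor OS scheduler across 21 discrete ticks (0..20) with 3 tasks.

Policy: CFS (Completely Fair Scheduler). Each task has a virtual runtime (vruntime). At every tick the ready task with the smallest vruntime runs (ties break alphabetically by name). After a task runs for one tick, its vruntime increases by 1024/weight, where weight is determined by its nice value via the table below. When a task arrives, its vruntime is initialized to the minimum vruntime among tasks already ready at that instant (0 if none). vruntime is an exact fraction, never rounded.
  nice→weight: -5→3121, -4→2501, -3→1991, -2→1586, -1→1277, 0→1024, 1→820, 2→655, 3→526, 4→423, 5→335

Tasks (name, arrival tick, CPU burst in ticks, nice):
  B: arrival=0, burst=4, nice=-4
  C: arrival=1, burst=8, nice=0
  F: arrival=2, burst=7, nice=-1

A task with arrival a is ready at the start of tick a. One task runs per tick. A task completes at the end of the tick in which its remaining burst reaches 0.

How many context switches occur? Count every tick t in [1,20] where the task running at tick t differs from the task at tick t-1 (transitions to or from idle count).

context switches = 15

t=0: vr[B=0] → run B
t=1: vr[B=1024/2501 C=1024/2501] → run B
t=2: vr[B=2048/2501 C=1024/2501 F=1024/2501] → run C
t=3: vr[B=2048/2501 C=3525/2501 F=1024/2501] → run F
t=4: vr[B=2048/2501 C=3525/2501 F=3868672/3193777] → run B
t=5: vr[B=3072/2501 C=3525/2501 F=3868672/3193777] → run F
t=6: vr[B=3072/2501 C=3525/2501 F=6429696/3193777] → run B
t=7: vr[C=3525/2501 F=6429696/3193777] → run C
t=8: vr[C=6026/2501 F=6429696/3193777] → run F
t=9: vr[C=6026/2501 F=8990720/3193777] → run C
t=10: vr[C=8527/2501 F=8990720/3193777] → run F
t=11: vr[C=8527/2501 F=11551744/3193777] → run C
t=12: vr[C=11028/2501 F=11551744/3193777] → run F
t=13: vr[C=11028/2501 F=14112768/3193777] → run C
t=14: vr[C=13529/2501 F=14112768/3193777] → run F
t=15: vr[C=13529/2501 F=16673792/3193777] → run F
t=16: vr[C=13529/2501] → run C
t=17: vr[C=16030/2501] → run C
t=18: vr[C=18531/2501] → run C
t=19: (idle)
t=20: (idle)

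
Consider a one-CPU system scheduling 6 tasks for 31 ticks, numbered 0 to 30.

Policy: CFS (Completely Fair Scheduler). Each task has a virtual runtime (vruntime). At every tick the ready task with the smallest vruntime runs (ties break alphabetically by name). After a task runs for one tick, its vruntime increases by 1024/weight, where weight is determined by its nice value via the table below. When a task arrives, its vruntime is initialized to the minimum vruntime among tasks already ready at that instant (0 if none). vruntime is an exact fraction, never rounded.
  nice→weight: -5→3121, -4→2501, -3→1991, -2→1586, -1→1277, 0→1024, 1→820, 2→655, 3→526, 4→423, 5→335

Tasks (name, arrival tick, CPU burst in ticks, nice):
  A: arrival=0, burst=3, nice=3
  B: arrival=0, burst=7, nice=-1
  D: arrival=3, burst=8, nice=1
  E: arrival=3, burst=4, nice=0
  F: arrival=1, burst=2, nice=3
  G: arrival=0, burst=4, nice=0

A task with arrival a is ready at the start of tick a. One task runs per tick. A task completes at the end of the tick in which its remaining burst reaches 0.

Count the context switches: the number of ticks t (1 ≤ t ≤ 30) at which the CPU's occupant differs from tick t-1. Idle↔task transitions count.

t=0: vr[A=0 B=0 G=0] → run A
t=1: vr[A=512/263 B=0 F=0 G=0] → run B
t=2: vr[A=512/263 B=1024/1277 F=0 G=0] → run F
t=3: vr[A=512/263 B=1024/1277 D=0 E=0 F=512/263 G=0] → run D
t=4: vr[A=512/263 B=1024/1277 D=256/205 E=0 F=512/263 G=0] → run E
t=5: vr[A=512/263 B=1024/1277 D=256/205 E=1 F=512/263 G=0] → run G
t=6: vr[A=512/263 B=1024/1277 D=256/205 E=1 F=512/263 G=1] → run B
t=7: vr[A=512/263 B=2048/1277 D=256/205 E=1 F=512/263 G=1] → run E
t=8: vr[A=512/263 B=2048/1277 D=256/205 E=2 F=512/263 G=1] → run G
t=9: vr[A=512/263 B=2048/1277 D=256/205 E=2 F=512/263 G=2] → run D
t=10: vr[A=512/263 B=2048/1277 D=512/205 E=2 F=512/263 G=2] → run B
t=11: vr[A=512/263 B=3072/1277 D=512/205 E=2 F=512/263 G=2] → run A
t=12: vr[A=1024/263 B=3072/1277 D=512/205 E=2 F=512/263 G=2] → run F
t=13: vr[A=1024/263 B=3072/1277 D=512/205 E=2 G=2] → run E
t=14: vr[A=1024/263 B=3072/1277 D=512/205 E=3 G=2] → run G
t=15: vr[A=1024/263 B=3072/1277 D=512/205 E=3 G=3] → run B
t=16: vr[A=1024/263 B=4096/1277 D=512/205 E=3 G=3] → run D
t=17: vr[A=1024/263 B=4096/1277 D=768/205 E=3 G=3] → run E
t=18: vr[A=1024/263 B=4096/1277 D=768/205 G=3] → run G
t=19: vr[A=1024/263 B=4096/1277 D=768/205] → run B
t=20: vr[A=1024/263 B=5120/1277 D=768/205] → run D
t=21: vr[A=1024/263 B=5120/1277 D=1024/205] → run A
t=22: vr[B=5120/1277 D=1024/205] → run B
t=23: vr[B=6144/1277 D=1024/205] → run B
t=24: vr[D=1024/205] → run D
t=25: vr[D=256/41] → run D
t=26: vr[D=1536/205] → run D
t=27: vr[D=1792/205] → run D
t=28: (idle)
t=29: (idle)
t=30: (idle)

context switches = 24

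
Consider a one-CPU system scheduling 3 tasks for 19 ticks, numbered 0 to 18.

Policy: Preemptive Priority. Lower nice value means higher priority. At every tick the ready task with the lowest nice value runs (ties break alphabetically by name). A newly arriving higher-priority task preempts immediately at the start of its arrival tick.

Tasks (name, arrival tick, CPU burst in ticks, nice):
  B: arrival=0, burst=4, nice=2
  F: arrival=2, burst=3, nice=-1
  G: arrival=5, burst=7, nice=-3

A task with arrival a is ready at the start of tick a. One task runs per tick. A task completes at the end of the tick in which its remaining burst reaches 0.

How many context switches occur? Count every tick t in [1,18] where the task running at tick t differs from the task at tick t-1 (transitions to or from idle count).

t=0: ready={B} → run B
t=1: ready={B} → run B
t=2: ready={B,F} → run F
t=3: ready={B,F} → run F
t=4: ready={B,F} → run F
t=5: ready={B,G} → run G
t=6: ready={B,G} → run G
t=7: ready={B,G} → run G
t=8: ready={B,G} → run G
t=9: ready={B,G} → run G
t=10: ready={B,G} → run G
t=11: ready={B,G} → run G
t=12: ready={B} → run B
t=13: ready={B} → run B
t=14: (idle)
t=15: (idle)
t=16: (idle)
t=17: (idle)
t=18: (idle)

context switches = 4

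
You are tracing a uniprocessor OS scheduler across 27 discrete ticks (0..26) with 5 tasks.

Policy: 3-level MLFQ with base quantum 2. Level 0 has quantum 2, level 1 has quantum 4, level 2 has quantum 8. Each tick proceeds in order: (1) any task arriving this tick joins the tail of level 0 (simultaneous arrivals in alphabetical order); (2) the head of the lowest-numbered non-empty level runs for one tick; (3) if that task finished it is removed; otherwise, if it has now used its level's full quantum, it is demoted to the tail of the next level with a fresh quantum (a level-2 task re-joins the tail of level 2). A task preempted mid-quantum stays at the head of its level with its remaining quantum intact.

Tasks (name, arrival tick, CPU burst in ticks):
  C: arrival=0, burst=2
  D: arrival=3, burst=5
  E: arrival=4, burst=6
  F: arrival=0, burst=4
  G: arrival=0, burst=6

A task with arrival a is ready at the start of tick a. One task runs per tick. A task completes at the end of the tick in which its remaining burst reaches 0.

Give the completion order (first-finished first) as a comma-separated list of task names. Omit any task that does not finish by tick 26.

t=0: L0/L1/L2 = CFG/-/- → run C
t=1: L0/L1/L2 = CFG/-/- → run C
t=2: L0/L1/L2 = FG/-/- → run F
t=3: L0/L1/L2 = FGD/-/- → run F
t=4: L0/L1/L2 = GDE/F/- → run G
t=5: L0/L1/L2 = GDE/F/- → run G
t=6: L0/L1/L2 = DE/FG/- → run D
t=7: L0/L1/L2 = DE/FG/- → run D
t=8: L0/L1/L2 = E/FGD/- → run E
t=9: L0/L1/L2 = E/FGD/- → run E
t=10: L0/L1/L2 = -/FGDE/- → run F
t=11: L0/L1/L2 = -/FGDE/- → run F
t=12: L0/L1/L2 = -/GDE/- → run G
t=13: L0/L1/L2 = -/GDE/- → run G
t=14: L0/L1/L2 = -/GDE/- → run G
t=15: L0/L1/L2 = -/GDE/- → run G
t=16: L0/L1/L2 = -/DE/- → run D
t=17: L0/L1/L2 = -/DE/- → run D
t=18: L0/L1/L2 = -/DE/- → run D
t=19: L0/L1/L2 = -/E/- → run E
t=20: L0/L1/L2 = -/E/- → run E
t=21: L0/L1/L2 = -/E/- → run E
t=22: L0/L1/L2 = -/E/- → run E
t=23: (idle)
t=24: (idle)
t=25: (idle)
t=26: (idle)

completion order = C, F, G, D, E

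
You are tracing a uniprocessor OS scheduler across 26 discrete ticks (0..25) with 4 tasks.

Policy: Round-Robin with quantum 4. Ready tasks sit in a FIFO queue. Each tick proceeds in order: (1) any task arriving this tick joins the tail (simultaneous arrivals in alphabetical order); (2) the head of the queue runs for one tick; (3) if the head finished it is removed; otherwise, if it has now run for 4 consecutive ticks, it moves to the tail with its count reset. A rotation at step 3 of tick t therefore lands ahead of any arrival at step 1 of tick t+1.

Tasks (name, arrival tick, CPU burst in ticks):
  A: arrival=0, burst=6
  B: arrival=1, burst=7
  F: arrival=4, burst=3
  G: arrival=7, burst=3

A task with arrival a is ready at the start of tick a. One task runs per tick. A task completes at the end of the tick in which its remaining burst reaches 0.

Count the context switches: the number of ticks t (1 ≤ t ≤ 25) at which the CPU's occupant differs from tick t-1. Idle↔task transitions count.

t=0: queue=[A] q_used=0 → run A
t=1: queue=[A,B] q_used=1 → run A
t=2: queue=[A,B] q_used=2 → run A
t=3: queue=[A,B] q_used=3 → run A
t=4: queue=[B,A,F] q_used=0 → run B
t=5: queue=[B,A,F] q_used=1 → run B
t=6: queue=[B,A,F] q_used=2 → run B
t=7: queue=[B,A,F,G] q_used=3 → run B
t=8: queue=[A,F,G,B] q_used=0 → run A
t=9: queue=[A,F,G,B] q_used=1 → run A
t=10: queue=[F,G,B] q_used=0 → run F
t=11: queue=[F,G,B] q_used=1 → run F
t=12: queue=[F,G,B] q_used=2 → run F
t=13: queue=[G,B] q_used=0 → run G
t=14: queue=[G,B] q_used=1 → run G
t=15: queue=[G,B] q_used=2 → run G
t=16: queue=[B] q_used=0 → run B
t=17: queue=[B] q_used=1 → run B
t=18: queue=[B] q_used=2 → run B
t=19: (idle)
t=20: (idle)
t=21: (idle)
t=22: (idle)
t=23: (idle)
t=24: (idle)
t=25: (idle)

context switches = 6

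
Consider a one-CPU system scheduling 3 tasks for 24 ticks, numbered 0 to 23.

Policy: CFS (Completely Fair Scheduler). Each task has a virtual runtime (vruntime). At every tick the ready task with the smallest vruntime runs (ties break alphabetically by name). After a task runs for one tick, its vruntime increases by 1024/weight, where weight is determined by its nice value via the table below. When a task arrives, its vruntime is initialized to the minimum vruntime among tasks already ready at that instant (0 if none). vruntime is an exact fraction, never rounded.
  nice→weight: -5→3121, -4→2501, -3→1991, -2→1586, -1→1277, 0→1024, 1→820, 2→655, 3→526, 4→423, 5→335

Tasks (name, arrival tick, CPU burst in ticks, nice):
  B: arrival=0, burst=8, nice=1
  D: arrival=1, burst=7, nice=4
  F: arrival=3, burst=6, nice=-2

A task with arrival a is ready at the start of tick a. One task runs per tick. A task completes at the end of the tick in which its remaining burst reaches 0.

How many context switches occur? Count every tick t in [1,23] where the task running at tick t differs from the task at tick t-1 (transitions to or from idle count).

t=0: vr[B=0] → run B
t=1: vr[B=256/205 D=256/205] → run B
t=2: vr[B=512/205 D=256/205] → run D
t=3: vr[B=512/205 D=318208/86715 F=512/205] → run B
t=4: vr[B=768/205 D=318208/86715 F=512/205] → run F
t=5: vr[B=768/205 D=318208/86715 F=510976/162565] → run F
t=6: vr[B=768/205 D=318208/86715 F=615936/162565] → run D
t=7: vr[B=768/205 D=528128/86715 F=615936/162565] → run B
t=8: vr[B=1024/205 D=528128/86715 F=615936/162565] → run F
t=9: vr[B=1024/205 D=528128/86715 F=720896/162565] → run F
t=10: vr[B=1024/205 D=528128/86715 F=825856/162565] → run B
t=11: vr[B=256/41 D=528128/86715 F=825856/162565] → run F
t=12: vr[B=256/41 D=528128/86715 F=930816/162565] → run F
t=13: vr[B=256/41 D=528128/86715] → run D
t=14: vr[B=256/41 D=246016/28905] → run B
t=15: vr[B=1536/205 D=246016/28905] → run B
t=16: vr[B=1792/205 D=246016/28905] → run D
t=17: vr[B=1792/205 D=947968/86715] → run B
t=18: vr[D=947968/86715] → run D
t=19: vr[D=1157888/86715] → run D
t=20: vr[D=455936/28905] → run D
t=21: (idle)
t=22: (idle)
t=23: (idle)

context switches = 14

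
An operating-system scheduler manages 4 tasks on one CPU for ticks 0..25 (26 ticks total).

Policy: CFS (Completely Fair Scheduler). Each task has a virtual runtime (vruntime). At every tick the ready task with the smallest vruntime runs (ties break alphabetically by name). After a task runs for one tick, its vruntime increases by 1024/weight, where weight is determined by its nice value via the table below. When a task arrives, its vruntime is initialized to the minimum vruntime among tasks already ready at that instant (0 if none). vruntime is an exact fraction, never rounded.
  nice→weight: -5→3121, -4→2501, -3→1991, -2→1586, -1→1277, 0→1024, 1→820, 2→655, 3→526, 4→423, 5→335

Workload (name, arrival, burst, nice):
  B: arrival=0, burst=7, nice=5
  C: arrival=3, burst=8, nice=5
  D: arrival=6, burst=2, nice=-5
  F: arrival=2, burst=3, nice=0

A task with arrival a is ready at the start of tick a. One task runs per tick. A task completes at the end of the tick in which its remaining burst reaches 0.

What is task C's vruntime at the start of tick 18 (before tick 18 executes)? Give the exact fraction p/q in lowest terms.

vruntime(C, start of tick 18) = 8192/335

t=0: vr[B=0] → run B
t=1: vr[B=1024/335] → run B
t=2: vr[B=2048/335 F=2048/335] → run B
t=3: vr[B=3072/335 C=2048/335 F=2048/335] → run C
t=4: vr[B=3072/335 C=3072/335 F=2048/335] → run F
t=5: vr[B=3072/335 C=3072/335 F=2383/335] → run F
t=6: vr[B=3072/335 C=3072/335 D=2718/335 F=2718/335] → run D
t=7: vr[B=3072/335 C=3072/335 D=8825918/1045535 F=2718/335] → run F
t=8: vr[B=3072/335 C=3072/335 D=8825918/1045535] → run D
t=9: vr[B=3072/335 C=3072/335] → run B
t=10: vr[B=4096/335 C=3072/335] → run C
t=11: vr[B=4096/335 C=4096/335] → run B
t=12: vr[B=1024/67 C=4096/335] → run C
t=13: vr[B=1024/67 C=1024/67] → run B
t=14: vr[B=6144/335 C=1024/67] → run C
t=15: vr[B=6144/335 C=6144/335] → run B
t=16: vr[C=6144/335] → run C
t=17: vr[C=7168/335] → run C
t=18: vr[C=8192/335] → run C
t=19: vr[C=9216/335] → run C
t=20: (idle)
t=21: (idle)
t=22: (idle)
t=23: (idle)
t=24: (idle)
t=25: (idle)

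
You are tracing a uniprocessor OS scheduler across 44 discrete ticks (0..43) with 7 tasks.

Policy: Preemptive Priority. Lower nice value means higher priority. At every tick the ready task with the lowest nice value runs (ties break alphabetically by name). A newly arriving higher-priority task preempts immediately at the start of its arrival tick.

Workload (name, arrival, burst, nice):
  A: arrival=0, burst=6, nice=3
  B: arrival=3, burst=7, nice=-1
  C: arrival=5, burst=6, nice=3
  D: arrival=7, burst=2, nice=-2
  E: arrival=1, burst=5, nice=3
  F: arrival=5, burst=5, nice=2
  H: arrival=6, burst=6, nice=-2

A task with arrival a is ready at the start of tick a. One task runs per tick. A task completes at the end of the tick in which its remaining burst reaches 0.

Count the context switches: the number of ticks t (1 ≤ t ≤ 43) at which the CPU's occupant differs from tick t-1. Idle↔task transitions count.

t=0: ready={A} → run A
t=1: ready={A,E} → run A
t=2: ready={A,E} → run A
t=3: ready={A,B,E} → run B
t=4: ready={A,B,E} → run B
t=5: ready={A,B,C,E,F} → run B
t=6: ready={A,B,C,E,F,H} → run H
t=7: ready={A,B,C,D,E,F,H} → run D
t=8: ready={A,B,C,D,E,F,H} → run D
t=9: ready={A,B,C,E,F,H} → run H
t=10: ready={A,B,C,E,F,H} → run H
t=11: ready={A,B,C,E,F,H} → run H
t=12: ready={A,B,C,E,F,H} → run H
t=13: ready={A,B,C,E,F,H} → run H
t=14: ready={A,B,C,E,F} → run B
t=15: ready={A,B,C,E,F} → run B
t=16: ready={A,B,C,E,F} → run B
t=17: ready={A,B,C,E,F} → run B
t=18: ready={A,C,E,F} → run F
t=19: ready={A,C,E,F} → run F
t=20: ready={A,C,E,F} → run F
t=21: ready={A,C,E,F} → run F
t=22: ready={A,C,E,F} → run F
t=23: ready={A,C,E} → run A
t=24: ready={A,C,E} → run A
t=25: ready={A,C,E} → run A
t=26: ready={C,E} → run C
t=27: ready={C,E} → run C
t=28: ready={C,E} → run C
t=29: ready={C,E} → run C
t=30: ready={C,E} → run C
t=31: ready={C,E} → run C
t=32: ready={E} → run E
t=33: ready={E} → run E
t=34: ready={E} → run E
t=35: ready={E} → run E
t=36: ready={E} → run E
t=37: (idle)
t=38: (idle)
t=39: (idle)
t=40: (idle)
t=41: (idle)
t=42: (idle)
t=43: (idle)

context switches = 10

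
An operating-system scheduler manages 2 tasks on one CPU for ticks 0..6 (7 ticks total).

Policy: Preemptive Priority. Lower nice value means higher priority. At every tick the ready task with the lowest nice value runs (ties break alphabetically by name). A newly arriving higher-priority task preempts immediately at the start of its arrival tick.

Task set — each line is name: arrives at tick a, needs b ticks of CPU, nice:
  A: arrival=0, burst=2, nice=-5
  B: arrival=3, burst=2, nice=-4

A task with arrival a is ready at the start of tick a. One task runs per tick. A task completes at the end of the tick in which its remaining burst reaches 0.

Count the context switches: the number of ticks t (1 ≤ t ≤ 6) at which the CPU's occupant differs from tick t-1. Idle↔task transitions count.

context switches = 3

t=0: ready={A} → run A
t=1: ready={A} → run A
t=2: (idle)
t=3: ready={B} → run B
t=4: ready={B} → run B
t=5: (idle)
t=6: (idle)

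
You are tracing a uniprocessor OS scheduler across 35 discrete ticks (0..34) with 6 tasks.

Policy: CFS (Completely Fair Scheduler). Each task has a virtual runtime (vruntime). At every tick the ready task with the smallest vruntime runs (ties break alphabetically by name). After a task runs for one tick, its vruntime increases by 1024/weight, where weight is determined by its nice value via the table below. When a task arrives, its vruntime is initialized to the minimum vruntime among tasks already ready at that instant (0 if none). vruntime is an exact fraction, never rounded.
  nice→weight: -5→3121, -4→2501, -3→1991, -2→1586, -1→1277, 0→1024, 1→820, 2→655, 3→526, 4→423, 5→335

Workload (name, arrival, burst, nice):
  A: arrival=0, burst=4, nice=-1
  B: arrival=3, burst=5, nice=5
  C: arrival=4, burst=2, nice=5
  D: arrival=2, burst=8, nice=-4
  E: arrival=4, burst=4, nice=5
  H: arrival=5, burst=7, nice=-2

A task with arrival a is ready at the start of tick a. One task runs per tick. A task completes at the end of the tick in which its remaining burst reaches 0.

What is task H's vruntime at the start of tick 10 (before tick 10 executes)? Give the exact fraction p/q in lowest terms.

t=0: vr[A=0] → run A
t=1: vr[A=1024/1277] → run A
t=2: vr[A=2048/1277 D=2048/1277] → run A
t=3: vr[A=3072/1277 B=2048/1277 D=2048/1277] → run B
t=4: vr[A=3072/1277 B=1993728/427795 C=2048/1277 D=2048/1277 E=2048/1277] → run C
t=5: vr[A=3072/1277 B=1993728/427795 C=1993728/427795 D=2048/1277 E=2048/1277 H=2048/1277] → run D
t=6: vr[A=3072/1277 B=1993728/427795 C=1993728/427795 D=6429696/3193777 E=2048/1277 H=2048/1277] → run E
t=7: vr[A=3072/1277 B=1993728/427795 C=1993728/427795 D=6429696/3193777 E=1993728/427795 H=2048/1277] → run H
t=8: vr[A=3072/1277 B=1993728/427795 C=1993728/427795 D=6429696/3193777 E=1993728/427795 H=2277888/1012661] → run D
t=9: vr[A=3072/1277 B=1993728/427795 C=1993728/427795 D=7737344/3193777 E=1993728/427795 H=2277888/1012661] → run H
t=10: vr[A=3072/1277 B=1993728/427795 C=1993728/427795 D=7737344/3193777 E=1993728/427795 H=2931712/1012661] → run A
t=11: vr[B=1993728/427795 C=1993728/427795 D=7737344/3193777 E=1993728/427795 H=2931712/1012661] → run D
t=12: vr[B=1993728/427795 C=1993728/427795 D=9044992/3193777 E=1993728/427795 H=2931712/1012661] → run D
t=13: vr[B=1993728/427795 C=1993728/427795 D=10352640/3193777 E=1993728/427795 H=2931712/1012661] → run H
t=14: vr[B=1993728/427795 C=1993728/427795 D=10352640/3193777 E=1993728/427795 H=3585536/1012661] → run D
t=15: vr[B=1993728/427795 C=1993728/427795 D=11660288/3193777 E=1993728/427795 H=3585536/1012661] → run H
t=16: vr[B=1993728/427795 C=1993728/427795 D=11660288/3193777 E=1993728/427795 H=4239360/1012661] → run D
t=17: vr[B=1993728/427795 C=1993728/427795 D=12967936/3193777 E=1993728/427795 H=4239360/1012661] → run D
t=18: vr[B=1993728/427795 C=1993728/427795 D=14275584/3193777 E=1993728/427795 H=4239360/1012661] → run H
t=19: vr[B=1993728/427795 C=1993728/427795 D=14275584/3193777 E=1993728/427795 H=4893184/1012661] → run D
t=20: vr[B=1993728/427795 C=1993728/427795 E=1993728/427795 H=4893184/1012661] → run B
t=21: vr[B=3301376/427795 C=1993728/427795 E=1993728/427795 H=4893184/1012661] → run C
t=22: vr[B=3301376/427795 E=1993728/427795 H=4893184/1012661] → run E
t=23: vr[B=3301376/427795 E=3301376/427795 H=4893184/1012661] → run H
t=24: vr[B=3301376/427795 E=3301376/427795 H=5547008/1012661] → run H
t=25: vr[B=3301376/427795 E=3301376/427795] → run B
t=26: vr[B=4609024/427795 E=3301376/427795] → run E
t=27: vr[B=4609024/427795 E=4609024/427795] → run B
t=28: vr[B=5916672/427795 E=4609024/427795] → run E
t=29: vr[B=5916672/427795] → run B
t=30: (idle)
t=31: (idle)
t=32: (idle)
t=33: (idle)
t=34: (idle)

vruntime(H, start of tick 10) = 2931712/1012661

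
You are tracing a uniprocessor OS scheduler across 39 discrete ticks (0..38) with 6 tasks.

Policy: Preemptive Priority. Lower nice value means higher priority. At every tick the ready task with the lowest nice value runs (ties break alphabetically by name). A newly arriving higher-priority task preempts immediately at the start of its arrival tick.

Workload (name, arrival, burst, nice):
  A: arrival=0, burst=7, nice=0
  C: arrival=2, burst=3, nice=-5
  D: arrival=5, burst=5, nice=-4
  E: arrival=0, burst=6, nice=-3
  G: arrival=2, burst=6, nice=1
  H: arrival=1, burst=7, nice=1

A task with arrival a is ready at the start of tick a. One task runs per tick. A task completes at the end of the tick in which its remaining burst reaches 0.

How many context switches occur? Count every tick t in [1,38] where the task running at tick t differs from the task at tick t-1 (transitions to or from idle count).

t=0: ready={A,E} → run E
t=1: ready={A,E,H} → run E
t=2: ready={A,C,E,G,H} → run C
t=3: ready={A,C,E,G,H} → run C
t=4: ready={A,C,E,G,H} → run C
t=5: ready={A,D,E,G,H} → run D
t=6: ready={A,D,E,G,H} → run D
t=7: ready={A,D,E,G,H} → run D
t=8: ready={A,D,E,G,H} → run D
t=9: ready={A,D,E,G,H} → run D
t=10: ready={A,E,G,H} → run E
t=11: ready={A,E,G,H} → run E
t=12: ready={A,E,G,H} → run E
t=13: ready={A,E,G,H} → run E
t=14: ready={A,G,H} → run A
t=15: ready={A,G,H} → run A
t=16: ready={A,G,H} → run A
t=17: ready={A,G,H} → run A
t=18: ready={A,G,H} → run A
t=19: ready={A,G,H} → run A
t=20: ready={A,G,H} → run A
t=21: ready={G,H} → run G
t=22: ready={G,H} → run G
t=23: ready={G,H} → run G
t=24: ready={G,H} → run G
t=25: ready={G,H} → run G
t=26: ready={G,H} → run G
t=27: ready={H} → run H
t=28: ready={H} → run H
t=29: ready={H} → run H
t=30: ready={H} → run H
t=31: ready={H} → run H
t=32: ready={H} → run H
t=33: ready={H} → run H
t=34: (idle)
t=35: (idle)
t=36: (idle)
t=37: (idle)
t=38: (idle)

context switches = 7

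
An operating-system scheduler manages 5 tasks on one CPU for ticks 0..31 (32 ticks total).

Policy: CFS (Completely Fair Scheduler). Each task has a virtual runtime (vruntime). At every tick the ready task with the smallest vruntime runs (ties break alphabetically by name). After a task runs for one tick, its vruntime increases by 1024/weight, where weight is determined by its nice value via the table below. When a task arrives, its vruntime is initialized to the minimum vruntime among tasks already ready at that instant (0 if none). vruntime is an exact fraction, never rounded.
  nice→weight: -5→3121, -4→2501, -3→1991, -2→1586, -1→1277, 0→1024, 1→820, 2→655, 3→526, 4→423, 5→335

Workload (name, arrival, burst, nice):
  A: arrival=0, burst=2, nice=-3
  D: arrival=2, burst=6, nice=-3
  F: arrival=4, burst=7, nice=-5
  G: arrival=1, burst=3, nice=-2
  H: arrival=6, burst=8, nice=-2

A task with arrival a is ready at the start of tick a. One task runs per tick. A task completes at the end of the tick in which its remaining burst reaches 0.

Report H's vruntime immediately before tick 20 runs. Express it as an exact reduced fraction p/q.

vruntime(H, start of tick 20) = 4889600/1578863

t=0: vr[A=0] → run A
t=1: vr[A=1024/1991 G=1024/1991] → run A
t=2: vr[D=1024/1991 G=1024/1991] → run D
t=3: vr[D=2048/1991 G=1024/1991] → run G
t=4: vr[D=2048/1991 F=2048/1991 G=1831424/1578863] → run D
t=5: vr[D=3072/1991 F=2048/1991 G=1831424/1578863] → run F
t=6: vr[D=3072/1991 F=8430592/6213911 G=1831424/1578863 H=1831424/1578863] → run G
t=7: vr[D=3072/1991 F=8430592/6213911 G=2850816/1578863 H=1831424/1578863] → run H
t=8: vr[D=3072/1991 F=8430592/6213911 G=2850816/1578863 H=2850816/1578863] → run F
t=9: vr[D=3072/1991 F=10469376/6213911 G=2850816/1578863 H=2850816/1578863] → run D
t=10: vr[D=4096/1991 F=10469376/6213911 G=2850816/1578863 H=2850816/1578863] → run F
t=11: vr[D=4096/1991 F=12508160/6213911 G=2850816/1578863 H=2850816/1578863] → run G
t=12: vr[D=4096/1991 F=12508160/6213911 H=2850816/1578863] → run H
t=13: vr[D=4096/1991 F=12508160/6213911 H=3870208/1578863] → run F
t=14: vr[D=4096/1991 F=14546944/6213911 H=3870208/1578863] → run D
t=15: vr[D=5120/1991 F=14546944/6213911 H=3870208/1578863] → run F
t=16: vr[D=5120/1991 F=16585728/6213911 H=3870208/1578863] → run H
t=17: vr[D=5120/1991 F=16585728/6213911 H=4889600/1578863] → run D
t=18: vr[D=6144/1991 F=16585728/6213911 H=4889600/1578863] → run F
t=19: vr[D=6144/1991 F=18624512/6213911 H=4889600/1578863] → run F
t=20: vr[D=6144/1991 H=4889600/1578863] → run D
t=21: vr[H=4889600/1578863] → run H
t=22: vr[H=5908992/1578863] → run H
t=23: vr[H=6928384/1578863] → run H
t=24: vr[H=7947776/1578863] → run H
t=25: vr[H=8967168/1578863] → run H
t=26: (idle)
t=27: (idle)
t=28: (idle)
t=29: (idle)
t=30: (idle)
t=31: (idle)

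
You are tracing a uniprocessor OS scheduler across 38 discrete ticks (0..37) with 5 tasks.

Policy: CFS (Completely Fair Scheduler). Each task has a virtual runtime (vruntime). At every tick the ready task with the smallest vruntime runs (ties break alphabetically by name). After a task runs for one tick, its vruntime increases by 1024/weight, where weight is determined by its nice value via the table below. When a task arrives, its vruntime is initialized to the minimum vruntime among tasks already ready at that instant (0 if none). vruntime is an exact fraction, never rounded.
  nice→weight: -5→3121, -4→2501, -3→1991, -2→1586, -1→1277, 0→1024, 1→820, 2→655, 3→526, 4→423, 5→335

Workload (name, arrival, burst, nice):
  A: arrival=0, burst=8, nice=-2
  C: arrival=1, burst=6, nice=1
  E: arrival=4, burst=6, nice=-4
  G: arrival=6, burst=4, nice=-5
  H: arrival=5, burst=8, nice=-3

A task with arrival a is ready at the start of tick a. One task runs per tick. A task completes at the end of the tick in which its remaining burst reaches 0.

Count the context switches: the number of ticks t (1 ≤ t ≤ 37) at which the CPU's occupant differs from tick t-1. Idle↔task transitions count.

t=0: vr[A=0] → run A
t=1: vr[A=512/793 C=512/793] → run A
t=2: vr[A=1024/793 C=512/793] → run C
t=3: vr[A=1024/793 C=307968/162565] → run A
t=4: vr[A=1536/793 C=307968/162565 E=307968/162565] → run C
t=5: vr[A=1536/793 C=510976/162565 E=307968/162565 H=307968/162565] → run E
t=6: vr[A=1536/793 C=510976/162565 E=374528/162565 G=307968/162565 H=307968/162565] → run G
t=7: vr[A=1536/793 C=510976/162565 E=374528/162565 G=1127634688/507365365 H=307968/162565] → run H
t=8: vr[A=1536/793 C=510976/162565 E=374528/162565 G=1127634688/507365365 H=779630848/323666915] → run A
t=9: vr[A=2048/793 C=510976/162565 E=374528/162565 G=1127634688/507365365 H=779630848/323666915] → run G
t=10: vr[A=2048/793 C=510976/162565 E=374528/162565 G=1294101248/507365365 H=779630848/323666915] → run E
t=11: vr[A=2048/793 C=510976/162565 E=441088/162565 G=1294101248/507365365 H=779630848/323666915] → run H
t=12: vr[A=2048/793 C=510976/162565 E=441088/162565 G=1294101248/507365365 H=946097408/323666915] → run G
t=13: vr[A=2048/793 C=510976/162565 E=441088/162565 G=1460567808/507365365 H=946097408/323666915] → run A
t=14: vr[A=2560/793 C=510976/162565 E=441088/162565 G=1460567808/507365365 H=946097408/323666915] → run E
t=15: vr[A=2560/793 C=510976/162565 E=507648/162565 G=1460567808/507365365 H=946097408/323666915] → run G
t=16: vr[A=2560/793 C=510976/162565 E=507648/162565 H=946097408/323666915] → run H
t=17: vr[A=2560/793 C=510976/162565 E=507648/162565 H=1112563968/323666915] → run E
t=18: vr[A=2560/793 C=510976/162565 E=574208/162565 H=1112563968/323666915] → run C
t=19: vr[A=2560/793 C=713984/162565 E=574208/162565 H=1112563968/323666915] → run A
t=20: vr[A=3072/793 C=713984/162565 E=574208/162565 H=1112563968/323666915] → run H
t=21: vr[A=3072/793 C=713984/162565 E=574208/162565 H=1279030528/323666915] → run E
t=22: vr[A=3072/793 C=713984/162565 E=640768/162565 H=1279030528/323666915] → run A
t=23: vr[A=3584/793 C=713984/162565 E=640768/162565 H=1279030528/323666915] → run E
t=24: vr[A=3584/793 C=713984/162565 H=1279030528/323666915] → run H
t=25: vr[A=3584/793 C=713984/162565 H=1445497088/323666915] → run C
t=26: vr[A=3584/793 C=916992/162565 H=1445497088/323666915] → run H
t=27: vr[A=3584/793 C=916992/162565 H=1611963648/323666915] → run A
t=28: vr[C=916992/162565 H=1611963648/323666915] → run H
t=29: vr[C=916992/162565 H=1778430208/323666915] → run H
t=30: vr[C=916992/162565] → run C
t=31: vr[C=224000/32513] → run C
t=32: (idle)
t=33: (idle)
t=34: (idle)
t=35: (idle)
t=36: (idle)
t=37: (idle)

context switches = 29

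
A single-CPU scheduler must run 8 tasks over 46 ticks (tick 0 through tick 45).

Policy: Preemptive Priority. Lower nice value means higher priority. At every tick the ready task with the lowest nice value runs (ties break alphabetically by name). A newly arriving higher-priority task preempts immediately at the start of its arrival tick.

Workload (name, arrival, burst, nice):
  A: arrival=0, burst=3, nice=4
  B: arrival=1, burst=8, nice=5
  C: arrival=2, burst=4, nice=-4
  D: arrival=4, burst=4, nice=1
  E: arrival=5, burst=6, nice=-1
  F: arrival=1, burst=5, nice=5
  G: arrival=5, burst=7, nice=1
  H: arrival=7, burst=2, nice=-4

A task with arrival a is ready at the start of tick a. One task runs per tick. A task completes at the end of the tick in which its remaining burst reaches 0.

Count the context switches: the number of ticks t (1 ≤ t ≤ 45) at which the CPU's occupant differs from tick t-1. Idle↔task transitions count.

context switches = 10

t=0: ready={A} → run A
t=1: ready={A,B,F} → run A
t=2: ready={A,B,C,F} → run C
t=3: ready={A,B,C,F} → run C
t=4: ready={A,B,C,D,F} → run C
t=5: ready={A,B,C,D,E,F,G} → run C
t=6: ready={A,B,D,E,F,G} → run E
t=7: ready={A,B,D,E,F,G,H} → run H
t=8: ready={A,B,D,E,F,G,H} → run H
t=9: ready={A,B,D,E,F,G} → run E
t=10: ready={A,B,D,E,F,G} → run E
t=11: ready={A,B,D,E,F,G} → run E
t=12: ready={A,B,D,E,F,G} → run E
t=13: ready={A,B,D,E,F,G} → run E
t=14: ready={A,B,D,F,G} → run D
t=15: ready={A,B,D,F,G} → run D
t=16: ready={A,B,D,F,G} → run D
t=17: ready={A,B,D,F,G} → run D
t=18: ready={A,B,F,G} → run G
t=19: ready={A,B,F,G} → run G
t=20: ready={A,B,F,G} → run G
t=21: ready={A,B,F,G} → run G
t=22: ready={A,B,F,G} → run G
t=23: ready={A,B,F,G} → run G
t=24: ready={A,B,F,G} → run G
t=25: ready={A,B,F} → run A
t=26: ready={B,F} → run B
t=27: ready={B,F} → run B
t=28: ready={B,F} → run B
t=29: ready={B,F} → run B
t=30: ready={B,F} → run B
t=31: ready={B,F} → run B
t=32: ready={B,F} → run B
t=33: ready={B,F} → run B
t=34: ready={F} → run F
t=35: ready={F} → run F
t=36: ready={F} → run F
t=37: ready={F} → run F
t=38: ready={F} → run F
t=39: (idle)
t=40: (idle)
t=41: (idle)
t=42: (idle)
t=43: (idle)
t=44: (idle)
t=45: (idle)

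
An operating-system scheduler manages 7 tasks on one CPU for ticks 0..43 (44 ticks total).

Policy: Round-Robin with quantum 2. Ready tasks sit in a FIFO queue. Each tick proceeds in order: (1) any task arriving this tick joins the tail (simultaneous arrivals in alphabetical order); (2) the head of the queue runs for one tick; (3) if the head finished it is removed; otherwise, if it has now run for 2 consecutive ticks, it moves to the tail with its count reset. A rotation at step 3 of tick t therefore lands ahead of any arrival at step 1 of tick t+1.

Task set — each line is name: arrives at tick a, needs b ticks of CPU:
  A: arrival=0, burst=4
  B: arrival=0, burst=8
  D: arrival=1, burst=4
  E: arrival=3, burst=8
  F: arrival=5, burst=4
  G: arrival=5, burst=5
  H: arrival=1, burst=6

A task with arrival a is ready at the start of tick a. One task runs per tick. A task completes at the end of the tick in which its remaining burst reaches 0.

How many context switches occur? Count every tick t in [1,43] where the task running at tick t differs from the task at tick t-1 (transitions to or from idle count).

context switches = 20

t=0: queue=[A,B] q_used=0 → run A
t=1: queue=[A,B,D,H] q_used=1 → run A
t=2: queue=[B,D,H,A] q_used=0 → run B
t=3: queue=[B,D,H,A,E] q_used=1 → run B
t=4: queue=[D,H,A,E,B] q_used=0 → run D
t=5: queue=[D,H,A,E,B,F,G] q_used=1 → run D
t=6: queue=[H,A,E,B,F,G,D] q_used=0 → run H
t=7: queue=[H,A,E,B,F,G,D] q_used=1 → run H
t=8: queue=[A,E,B,F,G,D,H] q_used=0 → run A
t=9: queue=[A,E,B,F,G,D,H] q_used=1 → run A
t=10: queue=[E,B,F,G,D,H] q_used=0 → run E
t=11: queue=[E,B,F,G,D,H] q_used=1 → run E
t=12: queue=[B,F,G,D,H,E] q_used=0 → run B
t=13: queue=[B,F,G,D,H,E] q_used=1 → run B
t=14: queue=[F,G,D,H,E,B] q_used=0 → run F
t=15: queue=[F,G,D,H,E,B] q_used=1 → run F
t=16: queue=[G,D,H,E,B,F] q_used=0 → run G
t=17: queue=[G,D,H,E,B,F] q_used=1 → run G
t=18: queue=[D,H,E,B,F,G] q_used=0 → run D
t=19: queue=[D,H,E,B,F,G] q_used=1 → run D
t=20: queue=[H,E,B,F,G] q_used=0 → run H
t=21: queue=[H,E,B,F,G] q_used=1 → run H
t=22: queue=[E,B,F,G,H] q_used=0 → run E
t=23: queue=[E,B,F,G,H] q_used=1 → run E
t=24: queue=[B,F,G,H,E] q_used=0 → run B
t=25: queue=[B,F,G,H,E] q_used=1 → run B
t=26: queue=[F,G,H,E,B] q_used=0 → run F
t=27: queue=[F,G,H,E,B] q_used=1 → run F
t=28: queue=[G,H,E,B] q_used=0 → run G
t=29: queue=[G,H,E,B] q_used=1 → run G
t=30: queue=[H,E,B,G] q_used=0 → run H
t=31: queue=[H,E,B,G] q_used=1 → run H
t=32: queue=[E,B,G] q_used=0 → run E
t=33: queue=[E,B,G] q_used=1 → run E
t=34: queue=[B,G,E] q_used=0 → run B
t=35: queue=[B,G,E] q_used=1 → run B
t=36: queue=[G,E] q_used=0 → run G
t=37: queue=[E] q_used=0 → run E
t=38: queue=[E] q_used=1 → run E
t=39: (idle)
t=40: (idle)
t=41: (idle)
t=42: (idle)
t=43: (idle)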